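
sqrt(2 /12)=sqrt(6) /6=0.41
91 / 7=13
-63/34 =-1.85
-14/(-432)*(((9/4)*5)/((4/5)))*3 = 175/128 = 1.37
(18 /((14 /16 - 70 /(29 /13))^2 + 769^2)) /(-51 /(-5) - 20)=-4844160 /1562095421257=-0.00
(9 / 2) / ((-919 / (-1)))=9 / 1838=0.00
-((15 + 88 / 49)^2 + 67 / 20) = -13707447 / 48020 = -285.45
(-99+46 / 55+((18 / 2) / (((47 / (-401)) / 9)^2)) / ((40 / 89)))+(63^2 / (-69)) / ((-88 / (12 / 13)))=34285553143957 / 290616040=117975.43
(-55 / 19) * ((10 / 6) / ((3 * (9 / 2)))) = -550 / 1539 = -0.36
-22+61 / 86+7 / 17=-30525 / 1462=-20.88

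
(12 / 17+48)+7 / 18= 15023 / 306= 49.09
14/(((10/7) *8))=49/40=1.22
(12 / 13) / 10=6 / 65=0.09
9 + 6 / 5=51 / 5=10.20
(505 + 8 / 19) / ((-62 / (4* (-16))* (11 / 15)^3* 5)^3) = 8797828608000000 / 121333343053549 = 72.51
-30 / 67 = -0.45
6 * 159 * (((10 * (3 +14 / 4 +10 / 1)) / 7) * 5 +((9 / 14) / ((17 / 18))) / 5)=66976524 / 595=112565.59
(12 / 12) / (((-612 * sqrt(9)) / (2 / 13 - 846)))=2749 / 5967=0.46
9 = 9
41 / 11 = 3.73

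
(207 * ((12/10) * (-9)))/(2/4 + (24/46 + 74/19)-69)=9769572/280045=34.89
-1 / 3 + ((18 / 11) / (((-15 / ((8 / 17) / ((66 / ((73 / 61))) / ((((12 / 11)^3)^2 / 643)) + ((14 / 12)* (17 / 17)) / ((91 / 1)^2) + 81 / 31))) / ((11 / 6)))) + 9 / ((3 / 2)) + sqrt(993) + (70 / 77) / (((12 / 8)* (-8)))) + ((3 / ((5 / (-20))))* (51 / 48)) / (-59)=35922445112249458619067 / 6186052360944459236420 + sqrt(993)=37.32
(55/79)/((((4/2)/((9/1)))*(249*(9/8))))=220/19671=0.01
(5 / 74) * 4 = 10 / 37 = 0.27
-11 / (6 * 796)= -11 / 4776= -0.00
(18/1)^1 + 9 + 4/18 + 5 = 290/9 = 32.22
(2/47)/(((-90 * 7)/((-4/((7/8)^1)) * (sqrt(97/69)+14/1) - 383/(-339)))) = 32 * sqrt(6693)/7150815+21313/5018895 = 0.00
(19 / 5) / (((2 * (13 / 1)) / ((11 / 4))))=209 / 520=0.40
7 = 7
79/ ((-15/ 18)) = -474/ 5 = -94.80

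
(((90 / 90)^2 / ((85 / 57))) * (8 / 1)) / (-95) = -24 / 425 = -0.06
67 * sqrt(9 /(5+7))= 67 * sqrt(3) /2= 58.02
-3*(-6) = 18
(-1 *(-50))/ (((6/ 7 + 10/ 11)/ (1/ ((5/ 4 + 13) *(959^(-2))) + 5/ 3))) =2360575525/ 1292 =1827070.84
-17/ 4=-4.25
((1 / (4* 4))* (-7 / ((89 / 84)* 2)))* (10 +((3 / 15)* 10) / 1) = -2.48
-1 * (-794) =794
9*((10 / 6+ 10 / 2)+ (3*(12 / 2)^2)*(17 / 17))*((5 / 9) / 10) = 172 / 3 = 57.33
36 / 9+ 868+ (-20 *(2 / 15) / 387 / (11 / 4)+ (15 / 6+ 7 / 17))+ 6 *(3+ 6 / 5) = 1954200209 / 2171070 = 900.11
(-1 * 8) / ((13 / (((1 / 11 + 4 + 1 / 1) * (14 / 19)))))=-6272 / 2717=-2.31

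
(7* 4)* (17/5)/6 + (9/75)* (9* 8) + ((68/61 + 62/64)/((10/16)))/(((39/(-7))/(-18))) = 4196173/118950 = 35.28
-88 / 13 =-6.77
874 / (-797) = -874 / 797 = -1.10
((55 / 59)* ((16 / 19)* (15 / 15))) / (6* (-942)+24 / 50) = -2750 / 19797981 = -0.00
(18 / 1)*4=72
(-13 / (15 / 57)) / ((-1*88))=247 / 440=0.56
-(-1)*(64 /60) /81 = 0.01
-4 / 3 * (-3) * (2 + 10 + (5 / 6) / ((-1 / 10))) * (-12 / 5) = -176 / 5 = -35.20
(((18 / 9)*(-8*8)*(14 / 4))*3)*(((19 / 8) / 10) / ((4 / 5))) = -399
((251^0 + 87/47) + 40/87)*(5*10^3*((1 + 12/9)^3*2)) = 46435340000/110403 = 420598.53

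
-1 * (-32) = 32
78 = 78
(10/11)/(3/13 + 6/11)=130/111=1.17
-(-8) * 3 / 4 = 6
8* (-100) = -800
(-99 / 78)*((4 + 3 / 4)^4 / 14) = -46.15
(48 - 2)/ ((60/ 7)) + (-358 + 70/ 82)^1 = -432689/ 1230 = -351.78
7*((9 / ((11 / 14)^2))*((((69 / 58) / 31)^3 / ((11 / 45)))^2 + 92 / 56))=20732894541990742785585471 / 123665589961176465651856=167.65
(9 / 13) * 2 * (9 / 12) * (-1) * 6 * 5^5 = -253125 / 13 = -19471.15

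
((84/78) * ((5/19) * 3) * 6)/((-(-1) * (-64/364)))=-2205/76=-29.01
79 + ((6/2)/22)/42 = 24333/308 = 79.00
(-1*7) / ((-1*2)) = 3.50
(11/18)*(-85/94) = -935/1692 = -0.55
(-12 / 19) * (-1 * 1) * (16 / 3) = 64 / 19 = 3.37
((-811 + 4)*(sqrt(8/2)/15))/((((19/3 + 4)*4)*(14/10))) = -807/434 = -1.86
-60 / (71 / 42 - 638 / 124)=39060 / 2249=17.37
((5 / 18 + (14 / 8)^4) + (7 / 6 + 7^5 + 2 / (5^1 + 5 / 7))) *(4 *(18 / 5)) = 242181.70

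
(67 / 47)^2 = 4489 / 2209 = 2.03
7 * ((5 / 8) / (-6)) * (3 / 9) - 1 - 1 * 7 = -1187 / 144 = -8.24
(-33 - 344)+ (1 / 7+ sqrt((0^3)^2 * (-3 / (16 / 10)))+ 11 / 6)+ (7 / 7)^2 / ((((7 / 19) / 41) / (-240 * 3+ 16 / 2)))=-3343639 / 42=-79610.45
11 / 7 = 1.57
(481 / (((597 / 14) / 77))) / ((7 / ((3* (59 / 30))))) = 2185183 / 2985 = 732.05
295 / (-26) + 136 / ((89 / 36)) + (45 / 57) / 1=44.45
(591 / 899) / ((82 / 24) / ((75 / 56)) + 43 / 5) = 132975 / 2255591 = 0.06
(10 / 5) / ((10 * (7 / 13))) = 13 / 35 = 0.37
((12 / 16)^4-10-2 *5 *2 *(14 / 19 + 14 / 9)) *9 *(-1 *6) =7292847 / 2432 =2998.70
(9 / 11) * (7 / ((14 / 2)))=0.82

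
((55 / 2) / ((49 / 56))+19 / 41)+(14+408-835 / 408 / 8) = 453.64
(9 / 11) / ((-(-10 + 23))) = -9 / 143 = -0.06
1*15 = 15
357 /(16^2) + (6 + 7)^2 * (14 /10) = 304633 /1280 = 237.99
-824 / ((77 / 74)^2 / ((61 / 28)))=-68811416 / 41503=-1657.99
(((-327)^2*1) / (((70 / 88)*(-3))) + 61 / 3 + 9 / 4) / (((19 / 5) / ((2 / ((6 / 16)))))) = -3960004 / 63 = -62857.21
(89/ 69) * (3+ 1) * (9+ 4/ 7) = 23852/ 483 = 49.38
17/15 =1.13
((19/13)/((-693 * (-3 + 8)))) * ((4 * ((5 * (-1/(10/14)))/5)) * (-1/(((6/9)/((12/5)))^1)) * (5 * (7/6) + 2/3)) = -76/1375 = -0.06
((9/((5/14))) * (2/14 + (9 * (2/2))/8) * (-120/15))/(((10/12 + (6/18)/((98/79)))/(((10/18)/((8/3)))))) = -3479/72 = -48.32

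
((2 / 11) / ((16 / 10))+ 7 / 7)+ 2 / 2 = 93 / 44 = 2.11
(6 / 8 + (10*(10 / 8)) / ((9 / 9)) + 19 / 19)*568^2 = 4597392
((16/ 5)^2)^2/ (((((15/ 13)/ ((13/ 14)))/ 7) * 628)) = 1384448/ 1471875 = 0.94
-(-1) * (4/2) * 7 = 14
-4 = -4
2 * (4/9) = 8/9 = 0.89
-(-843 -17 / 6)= 5075 / 6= 845.83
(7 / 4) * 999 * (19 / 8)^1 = 4152.09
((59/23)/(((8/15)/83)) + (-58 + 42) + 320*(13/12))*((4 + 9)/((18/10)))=26188045/4968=5271.35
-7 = -7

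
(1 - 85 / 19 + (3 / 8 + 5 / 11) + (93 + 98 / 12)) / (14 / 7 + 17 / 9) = 1482567 / 58520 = 25.33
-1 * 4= -4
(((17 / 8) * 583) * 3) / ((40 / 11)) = 327063 / 320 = 1022.07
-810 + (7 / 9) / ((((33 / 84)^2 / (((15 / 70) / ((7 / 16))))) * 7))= -293902 / 363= -809.65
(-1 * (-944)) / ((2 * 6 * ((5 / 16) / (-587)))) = -2216512 / 15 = -147767.47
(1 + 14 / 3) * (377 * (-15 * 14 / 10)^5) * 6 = -52350006618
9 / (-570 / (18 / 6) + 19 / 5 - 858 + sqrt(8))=-0.01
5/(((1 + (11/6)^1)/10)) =300/17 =17.65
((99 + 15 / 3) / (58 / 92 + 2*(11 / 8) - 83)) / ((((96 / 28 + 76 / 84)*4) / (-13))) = 7176 / 7325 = 0.98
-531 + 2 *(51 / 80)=-21189 / 40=-529.72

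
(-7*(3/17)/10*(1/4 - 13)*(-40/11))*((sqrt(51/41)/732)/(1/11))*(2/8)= -21*sqrt(2091)/40016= -0.02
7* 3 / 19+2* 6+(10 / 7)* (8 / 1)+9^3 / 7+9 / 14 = 34399 / 266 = 129.32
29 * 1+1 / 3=88 / 3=29.33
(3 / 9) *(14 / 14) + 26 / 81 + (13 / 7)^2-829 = -3274015 / 3969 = -824.90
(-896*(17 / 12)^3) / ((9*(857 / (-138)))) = 3163972 / 69417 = 45.58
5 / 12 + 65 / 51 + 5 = 455 / 68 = 6.69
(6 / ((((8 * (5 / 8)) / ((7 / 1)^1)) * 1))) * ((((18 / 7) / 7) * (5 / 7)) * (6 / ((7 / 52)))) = 33696 / 343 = 98.24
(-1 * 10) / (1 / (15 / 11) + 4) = -150 / 71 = -2.11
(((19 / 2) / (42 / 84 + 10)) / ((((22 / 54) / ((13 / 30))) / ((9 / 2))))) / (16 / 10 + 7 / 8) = 1482 / 847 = 1.75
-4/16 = -1/4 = -0.25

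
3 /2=1.50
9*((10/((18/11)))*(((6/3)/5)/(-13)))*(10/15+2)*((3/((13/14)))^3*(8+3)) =-47811456/28561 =-1674.01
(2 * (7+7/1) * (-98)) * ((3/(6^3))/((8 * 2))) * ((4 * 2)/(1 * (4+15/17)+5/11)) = -64141/17964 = -3.57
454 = 454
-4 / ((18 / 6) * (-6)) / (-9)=-2 / 81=-0.02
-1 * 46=-46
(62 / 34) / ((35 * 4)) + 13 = 30971 / 2380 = 13.01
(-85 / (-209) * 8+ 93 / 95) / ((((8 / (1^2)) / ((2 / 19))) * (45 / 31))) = 0.04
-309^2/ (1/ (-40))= 3819240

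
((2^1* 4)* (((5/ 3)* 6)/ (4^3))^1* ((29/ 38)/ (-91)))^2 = 21025/ 191324224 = 0.00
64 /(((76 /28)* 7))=64 /19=3.37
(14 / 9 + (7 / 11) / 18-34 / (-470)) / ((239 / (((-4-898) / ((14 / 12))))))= -2115354 / 393155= -5.38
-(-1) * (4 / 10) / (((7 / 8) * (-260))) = -4 / 2275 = -0.00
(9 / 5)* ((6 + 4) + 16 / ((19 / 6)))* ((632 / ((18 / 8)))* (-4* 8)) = -23136256 / 95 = -243539.54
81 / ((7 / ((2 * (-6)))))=-972 / 7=-138.86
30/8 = 15/4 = 3.75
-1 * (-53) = 53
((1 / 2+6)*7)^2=8281 / 4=2070.25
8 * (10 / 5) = 16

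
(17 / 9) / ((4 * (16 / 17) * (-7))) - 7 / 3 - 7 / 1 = -37921 / 4032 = -9.41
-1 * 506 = -506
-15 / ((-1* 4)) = 15 / 4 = 3.75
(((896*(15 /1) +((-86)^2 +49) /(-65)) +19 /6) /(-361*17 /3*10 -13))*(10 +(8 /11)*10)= -98765135 /8781487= -11.25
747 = 747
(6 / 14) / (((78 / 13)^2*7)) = 1 / 588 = 0.00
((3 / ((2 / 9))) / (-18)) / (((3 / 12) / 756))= -2268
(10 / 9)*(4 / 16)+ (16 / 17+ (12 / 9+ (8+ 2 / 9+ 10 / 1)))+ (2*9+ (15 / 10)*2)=4261 / 102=41.77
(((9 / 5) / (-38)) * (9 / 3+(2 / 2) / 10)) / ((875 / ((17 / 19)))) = -4743 / 31587500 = -0.00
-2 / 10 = -1 / 5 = -0.20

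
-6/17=-0.35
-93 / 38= -2.45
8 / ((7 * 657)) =8 / 4599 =0.00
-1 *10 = -10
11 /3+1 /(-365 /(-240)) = 947 /219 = 4.32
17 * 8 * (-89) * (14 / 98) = -12104 / 7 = -1729.14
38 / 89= 0.43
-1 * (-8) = 8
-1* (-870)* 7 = 6090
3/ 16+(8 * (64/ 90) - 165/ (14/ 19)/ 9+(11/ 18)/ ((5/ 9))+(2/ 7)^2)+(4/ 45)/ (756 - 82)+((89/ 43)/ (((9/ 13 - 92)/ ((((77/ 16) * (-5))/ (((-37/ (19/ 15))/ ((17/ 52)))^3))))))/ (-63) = -799943251752132350148031/ 44883144014293575244800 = -17.82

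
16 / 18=8 / 9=0.89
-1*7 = -7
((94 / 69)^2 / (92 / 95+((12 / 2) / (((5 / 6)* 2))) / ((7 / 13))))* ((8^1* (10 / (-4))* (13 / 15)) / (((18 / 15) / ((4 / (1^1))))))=-305548880 / 21810141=-14.01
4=4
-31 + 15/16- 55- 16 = -101.06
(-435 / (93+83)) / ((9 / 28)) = -1015 / 132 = -7.69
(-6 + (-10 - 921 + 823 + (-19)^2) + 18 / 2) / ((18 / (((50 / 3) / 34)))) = 3200 / 459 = 6.97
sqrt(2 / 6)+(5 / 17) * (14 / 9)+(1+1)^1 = sqrt(3) / 3+376 / 153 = 3.03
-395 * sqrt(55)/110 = -79 * sqrt(55)/22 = -26.63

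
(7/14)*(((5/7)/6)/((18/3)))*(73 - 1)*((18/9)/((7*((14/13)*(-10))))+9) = 6.41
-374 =-374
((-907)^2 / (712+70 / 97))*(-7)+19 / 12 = -8078.07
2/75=0.03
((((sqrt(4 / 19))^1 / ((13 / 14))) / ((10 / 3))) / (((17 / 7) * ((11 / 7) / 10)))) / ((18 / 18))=4116 * sqrt(19) / 46189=0.39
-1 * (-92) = 92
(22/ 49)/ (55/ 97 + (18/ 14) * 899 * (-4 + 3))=-1067/ 2745547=-0.00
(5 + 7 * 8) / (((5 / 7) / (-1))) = -427 / 5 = -85.40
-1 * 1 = -1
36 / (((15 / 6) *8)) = 9 / 5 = 1.80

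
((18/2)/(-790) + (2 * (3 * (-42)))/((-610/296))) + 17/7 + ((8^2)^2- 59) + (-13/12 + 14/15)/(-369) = 345351063091/82983180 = 4161.70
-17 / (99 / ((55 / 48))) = -85 / 432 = -0.20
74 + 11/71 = 5265/71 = 74.15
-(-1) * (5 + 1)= 6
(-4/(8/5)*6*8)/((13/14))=-1680/13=-129.23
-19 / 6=-3.17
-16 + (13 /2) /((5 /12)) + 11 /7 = 41 /35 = 1.17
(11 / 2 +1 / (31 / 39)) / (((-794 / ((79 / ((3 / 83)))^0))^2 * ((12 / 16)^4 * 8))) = 1676 / 395756199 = 0.00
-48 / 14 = -24 / 7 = -3.43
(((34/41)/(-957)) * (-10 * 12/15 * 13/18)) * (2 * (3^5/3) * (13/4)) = 34476/13079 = 2.64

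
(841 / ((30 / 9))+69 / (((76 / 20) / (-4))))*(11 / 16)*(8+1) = 1111.70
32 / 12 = 8 / 3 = 2.67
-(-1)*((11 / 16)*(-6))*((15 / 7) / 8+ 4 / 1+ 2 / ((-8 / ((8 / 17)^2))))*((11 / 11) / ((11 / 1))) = -204525 / 129472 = -1.58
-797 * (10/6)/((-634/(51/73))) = 67745/46282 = 1.46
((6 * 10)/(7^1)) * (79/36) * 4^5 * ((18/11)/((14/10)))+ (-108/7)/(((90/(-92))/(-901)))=22375896/2695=8302.74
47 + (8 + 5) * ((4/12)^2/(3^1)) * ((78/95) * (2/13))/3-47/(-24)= 1005041/20520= 48.98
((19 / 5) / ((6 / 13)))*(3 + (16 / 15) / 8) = 11609 / 450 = 25.80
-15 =-15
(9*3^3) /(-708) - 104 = -24625 /236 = -104.34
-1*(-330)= 330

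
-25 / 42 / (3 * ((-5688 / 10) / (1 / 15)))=25 / 1075032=0.00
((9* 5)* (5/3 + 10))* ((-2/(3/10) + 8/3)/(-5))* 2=840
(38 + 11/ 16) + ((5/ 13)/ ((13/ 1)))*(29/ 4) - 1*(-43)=221463/ 2704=81.90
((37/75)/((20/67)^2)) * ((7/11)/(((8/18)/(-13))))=-45343389/440000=-103.05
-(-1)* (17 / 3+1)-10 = -10 / 3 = -3.33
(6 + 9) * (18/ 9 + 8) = 150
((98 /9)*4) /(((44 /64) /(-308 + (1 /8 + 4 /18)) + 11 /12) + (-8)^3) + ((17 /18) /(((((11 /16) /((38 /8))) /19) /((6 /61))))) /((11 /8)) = 8.78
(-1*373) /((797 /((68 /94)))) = -12682 /37459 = -0.34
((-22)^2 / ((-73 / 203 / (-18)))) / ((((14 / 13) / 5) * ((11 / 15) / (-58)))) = -649420200 / 73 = -8896167.12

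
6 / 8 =3 / 4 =0.75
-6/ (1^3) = -6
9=9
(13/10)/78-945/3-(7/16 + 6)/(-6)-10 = -323.91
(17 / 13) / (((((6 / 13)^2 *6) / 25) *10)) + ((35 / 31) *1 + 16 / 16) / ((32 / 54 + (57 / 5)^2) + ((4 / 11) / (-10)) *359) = 2.58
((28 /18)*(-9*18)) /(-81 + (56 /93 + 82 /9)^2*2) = -19615932 /8383079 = -2.34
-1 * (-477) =477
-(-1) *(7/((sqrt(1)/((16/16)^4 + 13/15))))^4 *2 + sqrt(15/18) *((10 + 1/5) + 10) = 101 *sqrt(30)/30 + 2951578112/50625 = 58321.22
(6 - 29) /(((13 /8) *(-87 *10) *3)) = 92 /16965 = 0.01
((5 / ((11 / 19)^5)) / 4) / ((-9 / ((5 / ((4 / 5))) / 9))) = -309512375 / 208722096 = -1.48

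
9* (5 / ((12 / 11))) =165 / 4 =41.25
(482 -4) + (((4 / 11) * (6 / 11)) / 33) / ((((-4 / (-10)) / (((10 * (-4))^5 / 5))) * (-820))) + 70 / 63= 419630152 / 491139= 854.40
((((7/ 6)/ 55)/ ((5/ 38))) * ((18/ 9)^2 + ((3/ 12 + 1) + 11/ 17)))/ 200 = 53333/ 11220000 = 0.00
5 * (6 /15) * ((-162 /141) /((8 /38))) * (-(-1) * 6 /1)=-3078 /47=-65.49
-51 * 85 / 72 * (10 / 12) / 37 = -7225 / 5328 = -1.36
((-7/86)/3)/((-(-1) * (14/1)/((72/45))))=-2/645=-0.00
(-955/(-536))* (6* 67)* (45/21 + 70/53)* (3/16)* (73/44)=806253975/1044736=771.73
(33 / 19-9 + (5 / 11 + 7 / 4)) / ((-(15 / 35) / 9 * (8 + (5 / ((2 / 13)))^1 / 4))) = 59206 / 8987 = 6.59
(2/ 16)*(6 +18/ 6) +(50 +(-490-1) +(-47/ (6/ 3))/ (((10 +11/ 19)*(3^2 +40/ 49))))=-340395467/ 773448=-440.10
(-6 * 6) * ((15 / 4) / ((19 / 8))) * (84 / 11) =-90720 / 209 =-434.07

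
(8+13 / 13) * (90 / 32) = 405 / 16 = 25.31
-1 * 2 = -2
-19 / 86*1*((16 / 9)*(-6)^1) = 304 / 129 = 2.36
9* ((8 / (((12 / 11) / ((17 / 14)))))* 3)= 1683 / 7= 240.43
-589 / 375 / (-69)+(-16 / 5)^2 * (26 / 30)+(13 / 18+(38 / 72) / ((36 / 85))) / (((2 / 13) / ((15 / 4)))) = 565122989 / 9936000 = 56.88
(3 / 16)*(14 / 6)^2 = 49 / 48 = 1.02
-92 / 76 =-23 / 19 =-1.21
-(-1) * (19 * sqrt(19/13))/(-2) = -11.48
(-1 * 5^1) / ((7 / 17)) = -85 / 7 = -12.14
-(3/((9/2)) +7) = -23/3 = -7.67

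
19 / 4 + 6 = 43 / 4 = 10.75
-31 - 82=-113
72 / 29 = 2.48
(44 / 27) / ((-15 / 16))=-704 / 405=-1.74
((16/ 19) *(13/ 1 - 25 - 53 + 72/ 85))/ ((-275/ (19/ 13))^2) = -1657712/ 1086353125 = -0.00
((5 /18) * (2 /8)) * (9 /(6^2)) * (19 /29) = 95 /8352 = 0.01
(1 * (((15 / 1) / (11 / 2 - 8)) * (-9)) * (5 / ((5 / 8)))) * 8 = 3456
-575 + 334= -241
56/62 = 28/31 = 0.90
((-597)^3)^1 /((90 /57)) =-134758242.90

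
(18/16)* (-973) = -8757/8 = -1094.62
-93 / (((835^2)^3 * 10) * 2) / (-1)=93 / 6778737998865312500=0.00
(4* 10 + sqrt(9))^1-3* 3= 34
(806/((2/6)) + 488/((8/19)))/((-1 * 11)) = -3577/11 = -325.18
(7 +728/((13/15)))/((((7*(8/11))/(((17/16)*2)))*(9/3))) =22627/192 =117.85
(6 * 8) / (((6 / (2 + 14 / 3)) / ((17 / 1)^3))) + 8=786104 / 3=262034.67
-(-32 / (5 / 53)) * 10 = 3392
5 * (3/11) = 15/11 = 1.36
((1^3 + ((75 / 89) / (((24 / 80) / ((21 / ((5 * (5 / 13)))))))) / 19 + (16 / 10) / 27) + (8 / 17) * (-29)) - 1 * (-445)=1684390076 / 3880845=434.03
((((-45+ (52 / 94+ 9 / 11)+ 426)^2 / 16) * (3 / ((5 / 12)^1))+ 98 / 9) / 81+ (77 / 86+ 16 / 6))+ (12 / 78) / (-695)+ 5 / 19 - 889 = -209348175526051321 / 2876661914802390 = -72.77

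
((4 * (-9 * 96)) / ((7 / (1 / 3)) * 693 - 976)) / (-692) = 864 / 2348821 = 0.00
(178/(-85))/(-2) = 89/85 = 1.05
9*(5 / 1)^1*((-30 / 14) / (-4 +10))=-225 / 14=-16.07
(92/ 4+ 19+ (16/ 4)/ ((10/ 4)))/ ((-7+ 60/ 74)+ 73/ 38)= -306508/ 30005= -10.22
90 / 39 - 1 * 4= -1.69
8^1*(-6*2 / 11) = -96 / 11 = -8.73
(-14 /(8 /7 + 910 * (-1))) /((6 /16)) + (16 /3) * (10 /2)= 254872 /9543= 26.71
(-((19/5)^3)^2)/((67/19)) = -853.85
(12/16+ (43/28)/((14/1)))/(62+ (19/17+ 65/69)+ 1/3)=395301/29608936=0.01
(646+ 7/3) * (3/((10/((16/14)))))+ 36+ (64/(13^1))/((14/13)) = 1840/7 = 262.86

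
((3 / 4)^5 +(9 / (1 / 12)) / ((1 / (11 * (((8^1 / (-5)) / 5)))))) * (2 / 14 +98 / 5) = -6720680511 / 896000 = -7500.76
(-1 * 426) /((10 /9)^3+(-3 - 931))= 155277 /339943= 0.46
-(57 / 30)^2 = -361 / 100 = -3.61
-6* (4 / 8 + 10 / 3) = -23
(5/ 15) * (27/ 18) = 1/ 2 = 0.50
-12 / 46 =-6 / 23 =-0.26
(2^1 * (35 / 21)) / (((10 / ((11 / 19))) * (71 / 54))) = 0.15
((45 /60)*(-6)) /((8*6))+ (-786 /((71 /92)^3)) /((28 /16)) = -78349758435 /80172064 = -977.27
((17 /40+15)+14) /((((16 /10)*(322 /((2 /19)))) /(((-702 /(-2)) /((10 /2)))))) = 413127 /978880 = 0.42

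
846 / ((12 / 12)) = 846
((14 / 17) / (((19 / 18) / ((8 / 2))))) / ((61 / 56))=56448 / 19703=2.86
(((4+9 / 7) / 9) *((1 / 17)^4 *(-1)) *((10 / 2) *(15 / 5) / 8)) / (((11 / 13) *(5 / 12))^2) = -0.00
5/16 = 0.31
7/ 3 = 2.33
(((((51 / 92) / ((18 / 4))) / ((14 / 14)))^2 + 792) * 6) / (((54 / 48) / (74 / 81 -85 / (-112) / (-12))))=465420358409 / 129575376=3591.89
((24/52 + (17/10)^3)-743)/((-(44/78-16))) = -28767393/602000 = -47.79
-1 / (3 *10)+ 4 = 119 / 30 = 3.97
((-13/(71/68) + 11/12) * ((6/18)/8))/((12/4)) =-9827/61344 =-0.16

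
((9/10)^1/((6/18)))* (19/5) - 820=-40487/50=-809.74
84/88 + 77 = 1715/22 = 77.95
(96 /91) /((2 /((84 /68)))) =144 /221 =0.65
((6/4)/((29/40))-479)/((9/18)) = -27662/29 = -953.86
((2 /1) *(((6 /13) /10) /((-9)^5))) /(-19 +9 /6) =4 /44778825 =0.00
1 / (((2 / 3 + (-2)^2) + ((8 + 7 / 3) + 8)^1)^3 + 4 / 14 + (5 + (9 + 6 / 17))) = 119 / 1449615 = 0.00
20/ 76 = 5/ 19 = 0.26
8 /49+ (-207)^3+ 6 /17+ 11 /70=-73884953581 /8330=-8869742.33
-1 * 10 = -10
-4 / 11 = -0.36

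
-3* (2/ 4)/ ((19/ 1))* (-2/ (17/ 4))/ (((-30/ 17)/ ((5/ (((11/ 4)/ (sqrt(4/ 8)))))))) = -4* sqrt(2)/ 209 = -0.03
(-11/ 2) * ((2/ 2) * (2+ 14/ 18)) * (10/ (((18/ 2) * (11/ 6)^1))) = -250/ 27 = -9.26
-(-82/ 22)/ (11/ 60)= 2460/ 121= 20.33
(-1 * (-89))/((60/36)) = 267/5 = 53.40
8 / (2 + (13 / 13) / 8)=3.76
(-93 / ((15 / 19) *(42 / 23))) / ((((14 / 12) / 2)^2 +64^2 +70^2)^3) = -6741854208 / 76094477996879608595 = -0.00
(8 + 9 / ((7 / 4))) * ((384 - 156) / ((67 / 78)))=1636128 / 469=3488.55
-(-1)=1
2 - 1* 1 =1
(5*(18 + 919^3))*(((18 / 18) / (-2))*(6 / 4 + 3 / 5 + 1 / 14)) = -29493759926 / 7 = -4213394275.14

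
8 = 8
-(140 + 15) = -155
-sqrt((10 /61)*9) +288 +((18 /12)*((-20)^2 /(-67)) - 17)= 17557 /67 - 3*sqrt(610) /61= 260.83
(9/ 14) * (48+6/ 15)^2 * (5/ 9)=29282/ 35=836.63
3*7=21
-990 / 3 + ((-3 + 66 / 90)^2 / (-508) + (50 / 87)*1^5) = -329.44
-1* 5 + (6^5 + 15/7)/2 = 54377/14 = 3884.07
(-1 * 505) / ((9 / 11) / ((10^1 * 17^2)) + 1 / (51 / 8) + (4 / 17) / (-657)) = -10547445150 / 3274673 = -3220.92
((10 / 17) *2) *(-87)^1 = -1740 / 17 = -102.35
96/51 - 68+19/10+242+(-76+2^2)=17983/170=105.78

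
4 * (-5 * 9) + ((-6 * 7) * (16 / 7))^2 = 9036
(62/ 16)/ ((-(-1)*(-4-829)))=-31/ 6664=-0.00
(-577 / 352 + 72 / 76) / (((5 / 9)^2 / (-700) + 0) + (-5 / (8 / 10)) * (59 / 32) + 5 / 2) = 0.08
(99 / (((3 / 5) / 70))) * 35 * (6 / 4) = 606375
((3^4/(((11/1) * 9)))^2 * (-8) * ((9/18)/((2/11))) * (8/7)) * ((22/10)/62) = -648/1085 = -0.60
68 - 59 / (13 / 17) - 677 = -686.15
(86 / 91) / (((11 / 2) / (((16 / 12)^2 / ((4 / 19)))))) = 13072 / 9009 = 1.45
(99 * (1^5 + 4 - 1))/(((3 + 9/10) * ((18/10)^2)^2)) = 275000/28431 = 9.67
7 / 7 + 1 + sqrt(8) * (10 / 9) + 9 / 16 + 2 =7.71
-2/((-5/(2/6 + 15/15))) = 8/15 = 0.53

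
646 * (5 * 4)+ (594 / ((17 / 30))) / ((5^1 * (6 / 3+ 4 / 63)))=14388866 / 1105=13021.60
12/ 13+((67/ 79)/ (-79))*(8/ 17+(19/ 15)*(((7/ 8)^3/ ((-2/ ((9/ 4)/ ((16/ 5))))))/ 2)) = 166252333769/ 180782497792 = 0.92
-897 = -897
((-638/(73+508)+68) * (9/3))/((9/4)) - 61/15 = 741959/8715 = 85.14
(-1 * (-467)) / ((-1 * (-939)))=467 / 939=0.50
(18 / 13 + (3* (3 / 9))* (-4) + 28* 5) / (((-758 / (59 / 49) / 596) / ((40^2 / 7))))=-50242323200 / 1689961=-29729.87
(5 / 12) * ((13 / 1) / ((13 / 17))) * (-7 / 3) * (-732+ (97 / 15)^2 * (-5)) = 5039531 / 324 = 15554.11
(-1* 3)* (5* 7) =-105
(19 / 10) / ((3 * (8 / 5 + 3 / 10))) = 1 / 3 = 0.33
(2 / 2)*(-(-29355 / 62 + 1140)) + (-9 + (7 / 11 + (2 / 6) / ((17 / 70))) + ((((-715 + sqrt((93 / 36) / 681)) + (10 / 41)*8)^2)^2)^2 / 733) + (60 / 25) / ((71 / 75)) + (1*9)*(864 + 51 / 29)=28405206767365235698309619347922860509287985006601945340743 / 311564456524203871206928966638242851584-3320362719723985122778287174966372311814595*sqrt(7037) / 4421217816132093940344844752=91106600110698015198.10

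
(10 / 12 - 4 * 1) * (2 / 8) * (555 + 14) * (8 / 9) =-10811 / 27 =-400.41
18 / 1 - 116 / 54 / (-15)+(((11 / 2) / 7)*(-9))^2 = 5409613 / 79380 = 68.15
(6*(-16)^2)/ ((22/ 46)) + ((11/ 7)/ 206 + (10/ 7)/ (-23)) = 1171668571/ 364826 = 3211.58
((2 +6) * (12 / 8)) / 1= 12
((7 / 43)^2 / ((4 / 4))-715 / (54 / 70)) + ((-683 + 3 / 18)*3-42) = -301267867 / 99846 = -3017.33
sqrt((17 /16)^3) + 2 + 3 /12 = 17 *sqrt(17) /64 + 9 /4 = 3.35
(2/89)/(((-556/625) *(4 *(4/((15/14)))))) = -9375/5542208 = -0.00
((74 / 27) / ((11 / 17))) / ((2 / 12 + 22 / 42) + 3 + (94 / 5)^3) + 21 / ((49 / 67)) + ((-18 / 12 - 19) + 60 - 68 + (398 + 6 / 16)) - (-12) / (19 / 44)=1567642489663799 / 3676637526408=426.38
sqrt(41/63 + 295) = sqrt(130382)/21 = 17.19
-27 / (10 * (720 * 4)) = -3 / 3200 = -0.00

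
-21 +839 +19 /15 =12289 /15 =819.27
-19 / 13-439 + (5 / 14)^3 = -15710519 / 35672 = -440.42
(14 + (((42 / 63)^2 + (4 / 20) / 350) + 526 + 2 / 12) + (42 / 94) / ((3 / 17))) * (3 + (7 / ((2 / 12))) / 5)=3819589456 / 616875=6191.84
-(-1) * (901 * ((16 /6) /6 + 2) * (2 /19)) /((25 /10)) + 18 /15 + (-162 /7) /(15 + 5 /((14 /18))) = 396953 /4275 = 92.85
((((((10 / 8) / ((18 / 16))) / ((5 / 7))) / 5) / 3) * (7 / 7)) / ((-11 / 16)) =-224 / 1485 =-0.15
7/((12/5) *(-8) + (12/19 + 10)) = -665/814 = -0.82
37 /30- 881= -879.77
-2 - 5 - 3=-10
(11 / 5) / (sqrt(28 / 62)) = 3.27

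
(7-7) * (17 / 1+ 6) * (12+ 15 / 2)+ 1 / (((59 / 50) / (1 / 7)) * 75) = 2 / 1239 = 0.00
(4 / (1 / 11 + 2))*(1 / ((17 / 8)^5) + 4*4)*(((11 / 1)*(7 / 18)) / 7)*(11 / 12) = 15140444440 / 881731197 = 17.17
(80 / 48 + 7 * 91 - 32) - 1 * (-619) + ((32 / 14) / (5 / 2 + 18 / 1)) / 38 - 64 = 19003753 / 16359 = 1161.67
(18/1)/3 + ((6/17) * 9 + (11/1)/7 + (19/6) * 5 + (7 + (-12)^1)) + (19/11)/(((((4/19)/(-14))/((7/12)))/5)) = -9846959/31416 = -313.44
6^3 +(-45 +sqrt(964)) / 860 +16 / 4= sqrt(241) / 430 +37831 / 172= 219.98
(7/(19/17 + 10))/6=17/162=0.10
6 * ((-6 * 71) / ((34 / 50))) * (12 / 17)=-766800 / 289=-2653.29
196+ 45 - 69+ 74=246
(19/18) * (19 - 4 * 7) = -19/2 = -9.50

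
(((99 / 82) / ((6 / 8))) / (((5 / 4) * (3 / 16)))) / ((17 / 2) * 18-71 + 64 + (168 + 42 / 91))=2288 / 104755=0.02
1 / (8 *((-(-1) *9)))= 1 / 72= 0.01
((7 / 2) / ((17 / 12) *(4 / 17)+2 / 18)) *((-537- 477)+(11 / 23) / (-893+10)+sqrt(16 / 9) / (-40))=-12974228799 / 1624720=-7985.52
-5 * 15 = -75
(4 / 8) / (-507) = -1 / 1014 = -0.00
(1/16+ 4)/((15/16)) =13/3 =4.33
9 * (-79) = -711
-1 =-1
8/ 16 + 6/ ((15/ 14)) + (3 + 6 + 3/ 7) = 1087/ 70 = 15.53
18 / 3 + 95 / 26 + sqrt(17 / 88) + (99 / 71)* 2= sqrt(374) / 44 + 22969 / 1846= 12.88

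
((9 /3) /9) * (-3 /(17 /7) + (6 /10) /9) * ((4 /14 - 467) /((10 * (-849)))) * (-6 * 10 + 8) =937508 /841925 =1.11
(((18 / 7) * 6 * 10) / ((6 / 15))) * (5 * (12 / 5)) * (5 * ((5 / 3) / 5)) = 54000 / 7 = 7714.29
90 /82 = 45 /41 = 1.10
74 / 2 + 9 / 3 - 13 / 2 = 67 / 2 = 33.50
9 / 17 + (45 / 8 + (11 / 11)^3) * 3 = 2775 / 136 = 20.40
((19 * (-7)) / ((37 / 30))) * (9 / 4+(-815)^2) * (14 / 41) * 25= -927593354625 / 1517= -611465625.99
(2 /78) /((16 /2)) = 1 /312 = 0.00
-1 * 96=-96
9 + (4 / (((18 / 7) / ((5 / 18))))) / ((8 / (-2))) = 2881 / 324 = 8.89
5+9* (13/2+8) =271/2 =135.50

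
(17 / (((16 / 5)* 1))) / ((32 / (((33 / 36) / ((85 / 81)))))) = 297 / 2048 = 0.15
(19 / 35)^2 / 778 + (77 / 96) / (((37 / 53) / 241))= 468672985661 / 1692616800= 276.89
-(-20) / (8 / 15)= 75 / 2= 37.50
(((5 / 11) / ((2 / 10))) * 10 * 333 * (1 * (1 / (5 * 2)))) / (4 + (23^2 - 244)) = 8325 / 3179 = 2.62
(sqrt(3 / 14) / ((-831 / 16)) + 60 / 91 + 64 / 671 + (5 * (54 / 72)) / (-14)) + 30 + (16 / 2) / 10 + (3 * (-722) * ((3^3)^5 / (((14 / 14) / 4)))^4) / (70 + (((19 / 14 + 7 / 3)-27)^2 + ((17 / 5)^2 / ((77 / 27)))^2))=-7658814891772341580026257688288530642831224401037 / 205194759597387560-8 * sqrt(42) / 5817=-37324612513495446453599460000000.00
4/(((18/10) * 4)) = 5/9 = 0.56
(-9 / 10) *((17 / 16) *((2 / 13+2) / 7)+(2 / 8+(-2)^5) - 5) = 8523 / 260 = 32.78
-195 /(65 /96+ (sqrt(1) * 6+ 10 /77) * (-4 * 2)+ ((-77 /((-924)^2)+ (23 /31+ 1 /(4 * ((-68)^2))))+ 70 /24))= 77483165760 /17762841583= 4.36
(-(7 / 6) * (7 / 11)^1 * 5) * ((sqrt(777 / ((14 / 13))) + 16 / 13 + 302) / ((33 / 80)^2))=-114464000 / 17303 - 392000 * sqrt(2886) / 35937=-7201.26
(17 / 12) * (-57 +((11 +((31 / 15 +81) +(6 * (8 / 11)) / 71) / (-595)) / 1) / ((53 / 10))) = -4060129127 / 52155180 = -77.85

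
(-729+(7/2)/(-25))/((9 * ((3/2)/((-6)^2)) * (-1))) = 145828/75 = 1944.37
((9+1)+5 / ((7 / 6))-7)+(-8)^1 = -5 / 7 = -0.71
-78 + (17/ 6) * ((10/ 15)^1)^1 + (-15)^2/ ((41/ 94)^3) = 2635.42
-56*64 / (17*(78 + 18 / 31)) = -3968 / 1479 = -2.68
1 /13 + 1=14 /13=1.08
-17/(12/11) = -187/12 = -15.58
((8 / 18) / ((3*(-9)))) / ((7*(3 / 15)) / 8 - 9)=160 / 85779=0.00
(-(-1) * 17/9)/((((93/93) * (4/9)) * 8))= 17/32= 0.53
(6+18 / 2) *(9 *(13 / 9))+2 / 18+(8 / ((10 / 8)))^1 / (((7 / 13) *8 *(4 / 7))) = 8897 / 45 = 197.71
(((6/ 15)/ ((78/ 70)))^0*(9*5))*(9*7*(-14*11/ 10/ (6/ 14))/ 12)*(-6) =101871/ 2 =50935.50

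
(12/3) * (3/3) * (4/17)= 16/17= 0.94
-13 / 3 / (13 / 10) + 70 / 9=40 / 9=4.44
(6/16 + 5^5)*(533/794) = 13326599/6352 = 2098.02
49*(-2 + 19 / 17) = -735 / 17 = -43.24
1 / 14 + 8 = 8.07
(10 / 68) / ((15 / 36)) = 6 / 17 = 0.35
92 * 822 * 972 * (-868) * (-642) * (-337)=-13804178419535616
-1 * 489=-489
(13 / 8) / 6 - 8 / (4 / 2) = -179 / 48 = -3.73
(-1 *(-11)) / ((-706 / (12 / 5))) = -66 / 1765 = -0.04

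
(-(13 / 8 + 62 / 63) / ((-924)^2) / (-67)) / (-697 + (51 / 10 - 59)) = -6575 / 108243391265856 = -0.00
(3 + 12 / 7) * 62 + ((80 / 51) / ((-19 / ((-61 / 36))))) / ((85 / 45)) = 33712298 / 115311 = 292.36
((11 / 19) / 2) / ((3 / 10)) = 55 / 57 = 0.96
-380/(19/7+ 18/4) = -5320/101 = -52.67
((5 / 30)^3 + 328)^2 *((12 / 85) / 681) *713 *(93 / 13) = 110947794444503 / 975246480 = 113763.85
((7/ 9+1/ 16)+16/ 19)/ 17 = 4603/ 46512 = 0.10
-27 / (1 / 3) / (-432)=3 / 16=0.19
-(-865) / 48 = 865 / 48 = 18.02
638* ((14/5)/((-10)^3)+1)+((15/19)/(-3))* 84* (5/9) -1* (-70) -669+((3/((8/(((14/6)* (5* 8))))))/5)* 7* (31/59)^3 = 468857255501/14633253750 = 32.04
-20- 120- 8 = -148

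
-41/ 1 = -41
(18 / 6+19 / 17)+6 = 172 / 17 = 10.12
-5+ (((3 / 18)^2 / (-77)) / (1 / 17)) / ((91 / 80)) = -315655 / 63063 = -5.01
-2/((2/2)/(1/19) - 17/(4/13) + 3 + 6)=8/109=0.07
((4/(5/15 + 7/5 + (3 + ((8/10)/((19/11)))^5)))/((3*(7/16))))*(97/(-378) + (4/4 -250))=-23329557168100000/146021682097431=-159.77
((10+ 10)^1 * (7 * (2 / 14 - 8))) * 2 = -2200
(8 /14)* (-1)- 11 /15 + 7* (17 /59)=4412 /6195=0.71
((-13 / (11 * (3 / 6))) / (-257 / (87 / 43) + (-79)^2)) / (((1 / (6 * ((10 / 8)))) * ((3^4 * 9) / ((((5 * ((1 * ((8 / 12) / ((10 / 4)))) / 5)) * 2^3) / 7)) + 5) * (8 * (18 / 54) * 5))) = -351 / 3869024005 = -0.00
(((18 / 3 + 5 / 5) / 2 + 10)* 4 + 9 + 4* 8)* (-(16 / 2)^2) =-6080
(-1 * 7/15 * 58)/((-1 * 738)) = 0.04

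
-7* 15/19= -105/19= -5.53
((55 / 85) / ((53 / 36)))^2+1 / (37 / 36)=35027028 / 30036637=1.17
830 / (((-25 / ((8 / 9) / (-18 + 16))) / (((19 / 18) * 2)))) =12616 / 405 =31.15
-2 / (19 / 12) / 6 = -4 / 19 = -0.21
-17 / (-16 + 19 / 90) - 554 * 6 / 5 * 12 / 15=-18855366 / 35525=-530.76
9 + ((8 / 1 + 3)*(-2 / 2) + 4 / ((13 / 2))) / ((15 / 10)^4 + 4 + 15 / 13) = 3393 / 425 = 7.98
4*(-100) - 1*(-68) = -332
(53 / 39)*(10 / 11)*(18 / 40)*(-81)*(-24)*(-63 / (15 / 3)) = -9736524 / 715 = -13617.52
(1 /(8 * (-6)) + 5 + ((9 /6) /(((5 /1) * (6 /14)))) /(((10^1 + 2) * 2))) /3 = 601 /360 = 1.67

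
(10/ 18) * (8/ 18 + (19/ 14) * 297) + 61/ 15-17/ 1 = 1197743/ 5670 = 211.24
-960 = -960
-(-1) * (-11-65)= -76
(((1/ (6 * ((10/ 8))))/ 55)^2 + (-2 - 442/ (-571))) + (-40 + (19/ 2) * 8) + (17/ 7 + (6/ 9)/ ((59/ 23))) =6013001790167/ 160507029375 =37.46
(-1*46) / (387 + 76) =-46 / 463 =-0.10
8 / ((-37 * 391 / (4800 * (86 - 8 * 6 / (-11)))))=-38169600 / 159137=-239.85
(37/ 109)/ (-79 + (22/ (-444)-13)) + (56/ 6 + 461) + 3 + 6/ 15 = 3165577556/ 6682245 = 473.73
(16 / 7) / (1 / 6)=96 / 7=13.71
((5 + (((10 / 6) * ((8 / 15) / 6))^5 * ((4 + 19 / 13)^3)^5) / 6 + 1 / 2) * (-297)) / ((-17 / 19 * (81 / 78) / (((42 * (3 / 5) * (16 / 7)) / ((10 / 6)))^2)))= 75713663228122595735178108860423168 / 145311336374473322600625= 521044435466.52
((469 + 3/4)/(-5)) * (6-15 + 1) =3758/5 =751.60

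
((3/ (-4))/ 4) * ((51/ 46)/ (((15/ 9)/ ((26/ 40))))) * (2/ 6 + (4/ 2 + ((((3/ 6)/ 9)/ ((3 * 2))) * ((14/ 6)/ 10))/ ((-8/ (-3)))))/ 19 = -0.01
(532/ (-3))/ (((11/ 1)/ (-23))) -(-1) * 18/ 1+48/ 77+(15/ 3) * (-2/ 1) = 87644/ 231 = 379.41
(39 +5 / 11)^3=81746504 / 1331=61417.36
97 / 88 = 1.10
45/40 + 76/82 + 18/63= 5367/2296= 2.34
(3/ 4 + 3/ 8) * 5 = 45/ 8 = 5.62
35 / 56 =0.62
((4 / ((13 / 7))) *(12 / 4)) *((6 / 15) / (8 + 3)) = 168 / 715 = 0.23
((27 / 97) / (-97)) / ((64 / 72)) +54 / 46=2026755 / 1731256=1.17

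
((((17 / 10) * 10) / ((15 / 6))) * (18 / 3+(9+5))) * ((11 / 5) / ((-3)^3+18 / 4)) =-2992 / 225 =-13.30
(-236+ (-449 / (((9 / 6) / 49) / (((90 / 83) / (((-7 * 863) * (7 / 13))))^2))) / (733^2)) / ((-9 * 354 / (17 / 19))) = 270964710890918359106 / 4088379314272187384667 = 0.07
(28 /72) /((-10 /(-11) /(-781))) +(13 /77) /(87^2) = -334.09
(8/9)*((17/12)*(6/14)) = 34/63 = 0.54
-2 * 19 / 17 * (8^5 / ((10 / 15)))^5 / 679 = -10901583025704575975817216 / 11543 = -944432385489437405857.85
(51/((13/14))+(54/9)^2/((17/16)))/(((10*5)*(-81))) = -3271/149175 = -0.02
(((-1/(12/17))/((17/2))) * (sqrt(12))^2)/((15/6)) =-0.80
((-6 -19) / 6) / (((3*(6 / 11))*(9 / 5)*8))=-1375 / 7776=-0.18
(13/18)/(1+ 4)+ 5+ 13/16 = 4289/720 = 5.96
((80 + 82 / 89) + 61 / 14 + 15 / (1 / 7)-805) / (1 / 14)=-765943 / 89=-8606.10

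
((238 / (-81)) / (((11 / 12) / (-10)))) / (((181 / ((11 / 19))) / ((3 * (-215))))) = -2046800 / 30951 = -66.13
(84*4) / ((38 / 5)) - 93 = -48.79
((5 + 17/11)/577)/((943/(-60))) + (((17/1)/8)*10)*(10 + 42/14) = 276.25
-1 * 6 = -6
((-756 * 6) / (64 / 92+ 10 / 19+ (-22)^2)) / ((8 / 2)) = -2.34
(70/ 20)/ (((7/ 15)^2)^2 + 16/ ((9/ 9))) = 354375/ 1624802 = 0.22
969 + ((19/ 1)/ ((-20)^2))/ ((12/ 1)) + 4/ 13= 60485047/ 62400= 969.31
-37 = -37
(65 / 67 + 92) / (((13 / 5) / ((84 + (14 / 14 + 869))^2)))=32543700.14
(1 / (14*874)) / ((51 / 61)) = 61 / 624036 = 0.00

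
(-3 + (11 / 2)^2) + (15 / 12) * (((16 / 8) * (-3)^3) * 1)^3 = -787211 / 4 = -196802.75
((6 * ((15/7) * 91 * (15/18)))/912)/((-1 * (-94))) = 325/28576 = 0.01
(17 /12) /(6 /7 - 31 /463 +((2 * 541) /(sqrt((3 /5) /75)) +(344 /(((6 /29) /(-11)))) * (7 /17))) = 233161853605709 /1959206241379354780 +83757430573719 * sqrt(5) /979603120689677390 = 0.00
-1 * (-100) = 100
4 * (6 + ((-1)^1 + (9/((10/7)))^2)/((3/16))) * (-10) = -8493.87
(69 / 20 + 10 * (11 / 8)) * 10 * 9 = 1548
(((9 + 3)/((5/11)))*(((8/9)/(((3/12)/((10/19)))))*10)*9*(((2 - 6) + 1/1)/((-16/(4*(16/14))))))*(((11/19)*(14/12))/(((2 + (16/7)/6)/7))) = 13660416/1805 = 7568.10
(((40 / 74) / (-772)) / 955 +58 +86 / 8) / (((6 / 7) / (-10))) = -4375945245 / 5455724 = -802.08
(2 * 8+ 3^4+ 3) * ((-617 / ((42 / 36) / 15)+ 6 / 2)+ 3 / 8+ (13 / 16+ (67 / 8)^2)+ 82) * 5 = -3888264.51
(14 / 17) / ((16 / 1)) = 7 / 136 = 0.05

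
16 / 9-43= -371 / 9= -41.22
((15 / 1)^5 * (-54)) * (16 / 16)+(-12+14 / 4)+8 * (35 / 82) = -3362512917 / 82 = -41006255.09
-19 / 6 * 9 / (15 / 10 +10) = -57 / 23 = -2.48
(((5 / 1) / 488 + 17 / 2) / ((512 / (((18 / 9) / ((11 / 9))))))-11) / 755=-15078911 / 1037527040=-0.01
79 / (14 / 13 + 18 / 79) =81133 / 1340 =60.55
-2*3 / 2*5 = -15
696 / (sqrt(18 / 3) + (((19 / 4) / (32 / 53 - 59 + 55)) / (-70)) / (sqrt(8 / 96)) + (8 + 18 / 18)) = 17539200 / (1007 * sqrt(3) + 25200 * sqrt(6) + 226800) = 60.42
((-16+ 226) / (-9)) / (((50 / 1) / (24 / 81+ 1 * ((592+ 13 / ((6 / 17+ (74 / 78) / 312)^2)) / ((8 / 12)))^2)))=-1206453634643855134258329496 / 2381602987078236146241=-506572.10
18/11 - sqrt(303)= 18/11 - sqrt(303)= -15.77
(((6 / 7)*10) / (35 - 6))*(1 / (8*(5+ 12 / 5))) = 75 / 15022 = 0.00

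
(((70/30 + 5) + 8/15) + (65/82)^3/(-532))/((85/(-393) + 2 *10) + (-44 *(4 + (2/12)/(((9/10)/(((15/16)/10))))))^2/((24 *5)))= 5875702575774768/209281570231238407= 0.03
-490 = -490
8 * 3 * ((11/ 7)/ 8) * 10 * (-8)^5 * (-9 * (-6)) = -583925760/ 7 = -83417965.71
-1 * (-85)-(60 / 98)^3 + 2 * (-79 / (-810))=4048426096 / 47647845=84.97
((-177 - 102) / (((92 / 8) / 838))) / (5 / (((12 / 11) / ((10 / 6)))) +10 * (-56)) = 16833744 / 457355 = 36.81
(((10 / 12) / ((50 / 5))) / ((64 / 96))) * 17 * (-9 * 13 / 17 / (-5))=117 / 40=2.92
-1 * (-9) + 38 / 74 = 352 / 37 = 9.51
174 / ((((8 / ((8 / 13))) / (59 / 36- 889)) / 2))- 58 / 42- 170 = -6531622 / 273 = -23925.36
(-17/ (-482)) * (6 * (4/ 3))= 68/ 241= 0.28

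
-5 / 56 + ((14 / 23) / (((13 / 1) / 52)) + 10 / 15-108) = -405673 / 3864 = -104.99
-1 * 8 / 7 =-8 / 7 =-1.14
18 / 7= 2.57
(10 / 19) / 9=10 / 171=0.06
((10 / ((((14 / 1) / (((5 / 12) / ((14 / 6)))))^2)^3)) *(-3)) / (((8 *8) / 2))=-234375 / 58054566272303104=-0.00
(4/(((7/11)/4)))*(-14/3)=-352/3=-117.33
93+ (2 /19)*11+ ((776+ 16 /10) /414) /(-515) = 105949421 /1125275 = 94.15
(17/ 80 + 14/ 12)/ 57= 331/ 13680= 0.02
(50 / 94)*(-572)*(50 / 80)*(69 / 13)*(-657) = 62332875 / 94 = 663115.69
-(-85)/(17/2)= 10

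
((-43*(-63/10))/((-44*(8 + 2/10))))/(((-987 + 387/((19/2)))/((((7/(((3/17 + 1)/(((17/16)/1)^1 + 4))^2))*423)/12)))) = 32108970744711/8856675942400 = 3.63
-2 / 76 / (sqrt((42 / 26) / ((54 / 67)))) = -3 * sqrt(12194) / 17822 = -0.02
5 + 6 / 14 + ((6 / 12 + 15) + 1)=307 / 14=21.93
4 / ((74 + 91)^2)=4 / 27225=0.00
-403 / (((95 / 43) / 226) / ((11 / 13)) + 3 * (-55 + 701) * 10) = -43079894 / 2071684475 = -0.02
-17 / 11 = -1.55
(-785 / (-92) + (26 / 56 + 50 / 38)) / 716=63093 / 4380488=0.01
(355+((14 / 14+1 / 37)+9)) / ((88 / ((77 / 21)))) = 2251 / 148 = 15.21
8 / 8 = 1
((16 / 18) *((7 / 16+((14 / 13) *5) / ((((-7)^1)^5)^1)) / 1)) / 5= 24259 / 312130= 0.08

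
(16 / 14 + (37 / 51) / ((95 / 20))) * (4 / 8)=0.65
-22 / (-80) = 11 / 40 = 0.28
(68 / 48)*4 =17 / 3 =5.67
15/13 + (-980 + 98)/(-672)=513/208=2.47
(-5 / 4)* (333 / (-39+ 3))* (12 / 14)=555 / 56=9.91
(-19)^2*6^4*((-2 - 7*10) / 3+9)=-7017840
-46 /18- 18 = -185 /9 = -20.56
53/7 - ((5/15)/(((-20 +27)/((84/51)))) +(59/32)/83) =7083737/948192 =7.47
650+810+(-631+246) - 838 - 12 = 225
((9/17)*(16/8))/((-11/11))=-18/17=-1.06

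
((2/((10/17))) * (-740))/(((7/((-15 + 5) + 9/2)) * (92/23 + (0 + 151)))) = 13838/1085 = 12.75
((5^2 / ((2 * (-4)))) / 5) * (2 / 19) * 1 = -5 / 76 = -0.07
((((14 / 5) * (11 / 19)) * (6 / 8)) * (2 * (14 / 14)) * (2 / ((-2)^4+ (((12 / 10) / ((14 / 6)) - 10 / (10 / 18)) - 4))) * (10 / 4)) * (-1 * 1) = 2695 / 1216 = 2.22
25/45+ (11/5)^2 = 1214/225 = 5.40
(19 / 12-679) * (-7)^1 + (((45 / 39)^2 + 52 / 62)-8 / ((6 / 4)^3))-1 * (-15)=2691407201 / 565812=4756.72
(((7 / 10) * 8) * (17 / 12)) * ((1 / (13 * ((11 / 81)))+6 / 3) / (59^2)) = 43673 / 7466745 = 0.01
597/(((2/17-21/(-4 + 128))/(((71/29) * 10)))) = -893517960/3161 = -282669.40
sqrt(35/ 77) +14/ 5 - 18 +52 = sqrt(55)/ 11 +184/ 5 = 37.47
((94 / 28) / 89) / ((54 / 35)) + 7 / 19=71749 / 182628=0.39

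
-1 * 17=-17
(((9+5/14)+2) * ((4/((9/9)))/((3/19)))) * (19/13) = 38266/91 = 420.51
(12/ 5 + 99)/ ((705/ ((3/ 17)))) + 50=999257/ 19975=50.03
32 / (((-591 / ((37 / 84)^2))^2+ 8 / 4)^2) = 0.00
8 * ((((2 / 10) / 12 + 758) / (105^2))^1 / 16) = 45481 / 1323000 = 0.03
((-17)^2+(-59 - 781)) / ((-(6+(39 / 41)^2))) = 926231 / 11607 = 79.80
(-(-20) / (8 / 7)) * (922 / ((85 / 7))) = 22589 / 17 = 1328.76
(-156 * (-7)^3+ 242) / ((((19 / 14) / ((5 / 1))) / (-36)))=-135450000 / 19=-7128947.37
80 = 80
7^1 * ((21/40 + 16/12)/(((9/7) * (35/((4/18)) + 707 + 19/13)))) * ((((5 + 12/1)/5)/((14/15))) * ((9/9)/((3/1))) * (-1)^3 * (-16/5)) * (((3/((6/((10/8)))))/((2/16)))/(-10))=-344981/15197625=-0.02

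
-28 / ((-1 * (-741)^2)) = 28 / 549081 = 0.00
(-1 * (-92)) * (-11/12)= -84.33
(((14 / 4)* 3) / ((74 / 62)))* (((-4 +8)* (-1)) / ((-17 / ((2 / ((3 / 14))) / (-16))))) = -1519 / 1258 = -1.21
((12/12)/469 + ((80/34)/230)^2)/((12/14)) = 160385/61458162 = 0.00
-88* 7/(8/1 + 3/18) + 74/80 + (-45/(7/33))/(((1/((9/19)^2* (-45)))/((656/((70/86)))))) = 1221427025053/707560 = 1726252.23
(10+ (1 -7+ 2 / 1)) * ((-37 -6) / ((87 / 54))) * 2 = -320.28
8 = 8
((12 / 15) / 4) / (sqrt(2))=0.14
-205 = -205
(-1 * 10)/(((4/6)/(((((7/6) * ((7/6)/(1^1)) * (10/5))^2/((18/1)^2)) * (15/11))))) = -60025/128304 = -0.47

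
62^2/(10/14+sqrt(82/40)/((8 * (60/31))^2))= 142838857728000000/26540224646311 - 83409461452800 * sqrt(205)/26540224646311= 5336.98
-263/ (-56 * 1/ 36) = 169.07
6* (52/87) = 104/29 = 3.59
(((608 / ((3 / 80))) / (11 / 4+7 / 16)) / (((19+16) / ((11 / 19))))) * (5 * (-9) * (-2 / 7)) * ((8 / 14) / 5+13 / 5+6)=54968320 / 5831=9426.91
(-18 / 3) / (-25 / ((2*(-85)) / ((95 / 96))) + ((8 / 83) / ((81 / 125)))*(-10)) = 43887744 / 9815525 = 4.47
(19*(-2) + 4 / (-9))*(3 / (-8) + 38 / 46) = -14359 / 828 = -17.34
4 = 4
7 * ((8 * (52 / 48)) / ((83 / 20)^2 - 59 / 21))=39200 / 9313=4.21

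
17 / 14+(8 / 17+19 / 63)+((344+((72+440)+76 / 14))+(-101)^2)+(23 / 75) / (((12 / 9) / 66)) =42379451 / 3825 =11079.60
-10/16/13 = -5/104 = -0.05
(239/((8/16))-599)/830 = -0.15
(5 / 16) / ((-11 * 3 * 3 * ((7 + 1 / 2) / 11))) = -1 / 216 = -0.00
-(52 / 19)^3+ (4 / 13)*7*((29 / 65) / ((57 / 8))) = -354096224 / 17387565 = -20.36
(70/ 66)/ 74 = 35/ 2442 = 0.01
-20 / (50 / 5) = -2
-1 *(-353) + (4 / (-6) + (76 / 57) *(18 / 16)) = 2123 / 6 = 353.83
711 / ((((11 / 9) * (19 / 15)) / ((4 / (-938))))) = -1.96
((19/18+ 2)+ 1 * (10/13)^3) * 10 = 694175/19773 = 35.11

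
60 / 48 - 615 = -2455 / 4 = -613.75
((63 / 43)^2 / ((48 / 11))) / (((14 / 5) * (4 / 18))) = 93555 / 118336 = 0.79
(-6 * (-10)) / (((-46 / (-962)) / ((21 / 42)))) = 14430 / 23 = 627.39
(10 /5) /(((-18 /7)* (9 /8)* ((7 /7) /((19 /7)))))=-1.88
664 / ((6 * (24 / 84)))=1162 / 3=387.33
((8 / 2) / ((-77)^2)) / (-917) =-0.00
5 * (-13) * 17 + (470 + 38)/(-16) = -4547/4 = -1136.75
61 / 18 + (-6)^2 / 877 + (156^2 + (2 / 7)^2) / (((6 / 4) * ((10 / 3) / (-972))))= -18297206186731 / 3867570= -4730930.84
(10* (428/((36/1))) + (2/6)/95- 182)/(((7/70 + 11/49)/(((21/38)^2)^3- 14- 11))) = 4856.52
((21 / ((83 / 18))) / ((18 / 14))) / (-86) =-147 / 3569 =-0.04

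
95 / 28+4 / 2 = 151 / 28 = 5.39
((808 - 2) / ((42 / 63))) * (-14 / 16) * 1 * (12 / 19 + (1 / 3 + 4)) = -798343 / 152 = -5252.26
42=42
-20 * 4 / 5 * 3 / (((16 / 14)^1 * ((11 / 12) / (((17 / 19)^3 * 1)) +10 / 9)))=-17.57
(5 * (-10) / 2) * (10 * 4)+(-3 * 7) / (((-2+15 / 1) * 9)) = -39007 / 39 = -1000.18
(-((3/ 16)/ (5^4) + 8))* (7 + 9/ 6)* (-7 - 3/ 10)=496.42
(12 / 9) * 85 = 340 / 3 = 113.33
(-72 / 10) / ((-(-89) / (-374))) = 13464 / 445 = 30.26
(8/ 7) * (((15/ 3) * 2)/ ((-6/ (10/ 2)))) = -200/ 21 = -9.52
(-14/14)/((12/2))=-1/6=-0.17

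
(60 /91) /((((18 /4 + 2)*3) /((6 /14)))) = 120 /8281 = 0.01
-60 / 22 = -30 / 11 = -2.73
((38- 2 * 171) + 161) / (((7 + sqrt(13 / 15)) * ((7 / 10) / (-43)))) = 461175 / 361- 30745 * sqrt(195) / 2527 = 1107.60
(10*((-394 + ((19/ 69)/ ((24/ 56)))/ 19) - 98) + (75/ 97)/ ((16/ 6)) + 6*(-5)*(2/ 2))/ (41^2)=-795027505/ 270022392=-2.94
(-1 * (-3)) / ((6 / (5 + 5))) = 5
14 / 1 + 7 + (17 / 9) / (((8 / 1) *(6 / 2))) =21.08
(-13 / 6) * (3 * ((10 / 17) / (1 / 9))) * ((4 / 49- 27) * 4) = 3086460 / 833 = 3705.23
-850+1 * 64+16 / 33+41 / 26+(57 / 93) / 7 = -145942021 / 186186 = -783.85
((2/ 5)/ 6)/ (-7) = -0.01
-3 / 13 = -0.23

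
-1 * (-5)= 5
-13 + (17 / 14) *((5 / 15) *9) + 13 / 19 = -2307 / 266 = -8.67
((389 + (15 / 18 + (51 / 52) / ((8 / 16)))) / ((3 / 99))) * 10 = 1680800 / 13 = 129292.31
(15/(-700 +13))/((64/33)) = -165/14656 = -0.01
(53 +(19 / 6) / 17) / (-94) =-5425 / 9588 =-0.57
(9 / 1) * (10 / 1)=90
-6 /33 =-2 /11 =-0.18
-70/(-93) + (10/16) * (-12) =-1255/186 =-6.75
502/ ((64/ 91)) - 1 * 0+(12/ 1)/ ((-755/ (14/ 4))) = 17243611/ 24160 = 713.73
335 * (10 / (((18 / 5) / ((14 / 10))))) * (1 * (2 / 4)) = 11725 / 18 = 651.39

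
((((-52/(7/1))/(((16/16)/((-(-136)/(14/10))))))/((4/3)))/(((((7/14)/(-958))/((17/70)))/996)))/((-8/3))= -32263282584/343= -94062048.35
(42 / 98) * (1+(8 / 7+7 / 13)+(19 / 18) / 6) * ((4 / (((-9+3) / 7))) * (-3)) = 28081 / 1638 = 17.14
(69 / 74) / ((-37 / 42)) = -1449 / 1369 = -1.06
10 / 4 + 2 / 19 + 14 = 631 / 38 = 16.61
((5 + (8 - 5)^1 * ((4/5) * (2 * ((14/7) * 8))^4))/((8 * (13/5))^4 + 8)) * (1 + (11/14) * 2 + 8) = 58196083625/409467996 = 142.13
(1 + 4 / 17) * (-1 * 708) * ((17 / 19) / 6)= -2478 / 19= -130.42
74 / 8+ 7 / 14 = 39 / 4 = 9.75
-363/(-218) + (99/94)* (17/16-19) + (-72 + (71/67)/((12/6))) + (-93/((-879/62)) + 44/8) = -246635010567/3218227616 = -76.64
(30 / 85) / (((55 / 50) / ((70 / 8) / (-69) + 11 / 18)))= 0.16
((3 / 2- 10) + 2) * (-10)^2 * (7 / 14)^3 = -81.25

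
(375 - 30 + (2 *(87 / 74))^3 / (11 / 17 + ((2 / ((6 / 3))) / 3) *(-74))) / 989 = 21373640472 / 61367375825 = 0.35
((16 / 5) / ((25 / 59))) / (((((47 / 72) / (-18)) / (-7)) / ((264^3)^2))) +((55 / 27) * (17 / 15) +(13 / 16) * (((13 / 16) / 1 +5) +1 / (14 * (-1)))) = 420844466567405658038176021 / 852768000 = 493504055695576825.16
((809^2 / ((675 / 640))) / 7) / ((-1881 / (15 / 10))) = -70.69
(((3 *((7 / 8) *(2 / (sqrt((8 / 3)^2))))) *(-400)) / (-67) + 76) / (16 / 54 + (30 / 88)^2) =307333224 / 1444721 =212.73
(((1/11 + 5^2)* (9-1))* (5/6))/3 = 1840/33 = 55.76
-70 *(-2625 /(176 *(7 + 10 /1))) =91875 /1496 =61.41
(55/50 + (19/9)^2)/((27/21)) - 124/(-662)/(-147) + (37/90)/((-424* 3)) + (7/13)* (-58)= -17538048525617/651719643120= -26.91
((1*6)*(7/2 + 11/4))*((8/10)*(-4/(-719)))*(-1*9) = -1080/719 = -1.50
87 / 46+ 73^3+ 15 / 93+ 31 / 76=21080186525 / 54188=389019.46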